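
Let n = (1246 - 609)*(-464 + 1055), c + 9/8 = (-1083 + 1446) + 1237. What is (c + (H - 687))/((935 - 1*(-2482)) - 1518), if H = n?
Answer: 3019031/15192 ≈ 198.73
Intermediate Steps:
c = 12791/8 (c = -9/8 + ((-1083 + 1446) + 1237) = -9/8 + (363 + 1237) = -9/8 + 1600 = 12791/8 ≈ 1598.9)
n = 376467 (n = 637*591 = 376467)
H = 376467
(c + (H - 687))/((935 - 1*(-2482)) - 1518) = (12791/8 + (376467 - 687))/((935 - 1*(-2482)) - 1518) = (12791/8 + 375780)/((935 + 2482) - 1518) = 3019031/(8*(3417 - 1518)) = (3019031/8)/1899 = (3019031/8)*(1/1899) = 3019031/15192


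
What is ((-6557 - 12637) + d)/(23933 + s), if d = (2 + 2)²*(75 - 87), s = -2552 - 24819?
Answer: 1077/191 ≈ 5.6387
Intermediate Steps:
s = -27371
d = -192 (d = 4²*(-12) = 16*(-12) = -192)
((-6557 - 12637) + d)/(23933 + s) = ((-6557 - 12637) - 192)/(23933 - 27371) = (-19194 - 192)/(-3438) = -19386*(-1/3438) = 1077/191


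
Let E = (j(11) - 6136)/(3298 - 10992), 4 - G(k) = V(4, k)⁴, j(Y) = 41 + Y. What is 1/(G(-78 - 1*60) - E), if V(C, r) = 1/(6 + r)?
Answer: 1167932950272/3748193446649 ≈ 0.31160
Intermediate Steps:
G(k) = 4 - 1/(6 + k)⁴ (G(k) = 4 - (1/(6 + k))⁴ = 4 - 1/(6 + k)⁴)
E = 3042/3847 (E = ((41 + 11) - 6136)/(3298 - 10992) = (52 - 6136)/(-7694) = -6084*(-1/7694) = 3042/3847 ≈ 0.79075)
1/(G(-78 - 1*60) - E) = 1/((4 - 1/(6 + (-78 - 1*60))⁴) - 1*3042/3847) = 1/((4 - 1/(6 + (-78 - 60))⁴) - 3042/3847) = 1/((4 - 1/(6 - 138)⁴) - 3042/3847) = 1/((4 - 1/(-132)⁴) - 3042/3847) = 1/((4 - 1*1/303595776) - 3042/3847) = 1/((4 - 1/303595776) - 3042/3847) = 1/(1214383103/303595776 - 3042/3847) = 1/(3748193446649/1167932950272) = 1167932950272/3748193446649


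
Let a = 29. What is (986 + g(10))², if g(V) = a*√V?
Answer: 980606 + 57188*√10 ≈ 1.1615e+6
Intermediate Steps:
g(V) = 29*√V
(986 + g(10))² = (986 + 29*√10)²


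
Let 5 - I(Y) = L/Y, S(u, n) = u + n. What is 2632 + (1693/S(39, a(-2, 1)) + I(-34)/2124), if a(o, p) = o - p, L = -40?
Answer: 8061200/3009 ≈ 2679.0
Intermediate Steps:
S(u, n) = n + u
I(Y) = 5 + 40/Y (I(Y) = 5 - (-40)/Y = 5 + 40/Y)
2632 + (1693/S(39, a(-2, 1)) + I(-34)/2124) = 2632 + (1693/((-2 - 1*1) + 39) + (5 + 40/(-34))/2124) = 2632 + (1693/((-2 - 1) + 39) + (5 + 40*(-1/34))*(1/2124)) = 2632 + (1693/(-3 + 39) + (5 - 20/17)*(1/2124)) = 2632 + (1693/36 + (65/17)*(1/2124)) = 2632 + (1693*(1/36) + 65/36108) = 2632 + (1693/36 + 65/36108) = 2632 + 141512/3009 = 8061200/3009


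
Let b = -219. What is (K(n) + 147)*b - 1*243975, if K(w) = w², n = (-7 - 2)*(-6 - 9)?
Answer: -4267443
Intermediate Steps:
n = 135 (n = -9*(-15) = 135)
(K(n) + 147)*b - 1*243975 = (135² + 147)*(-219) - 1*243975 = (18225 + 147)*(-219) - 243975 = 18372*(-219) - 243975 = -4023468 - 243975 = -4267443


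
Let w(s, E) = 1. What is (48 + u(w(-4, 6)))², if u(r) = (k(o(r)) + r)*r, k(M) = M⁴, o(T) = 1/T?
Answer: 2500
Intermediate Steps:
u(r) = r*(r + r⁻⁴) (u(r) = ((1/r)⁴ + r)*r = (r⁻⁴ + r)*r = (r + r⁻⁴)*r = r*(r + r⁻⁴))
(48 + u(w(-4, 6)))² = (48 + (1 + 1⁵)/1³)² = (48 + 1*(1 + 1))² = (48 + 1*2)² = (48 + 2)² = 50² = 2500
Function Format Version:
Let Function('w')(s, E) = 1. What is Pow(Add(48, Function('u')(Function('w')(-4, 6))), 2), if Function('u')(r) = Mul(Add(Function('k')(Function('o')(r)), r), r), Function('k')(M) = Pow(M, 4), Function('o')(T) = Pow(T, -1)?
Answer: 2500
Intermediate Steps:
Function('u')(r) = Mul(r, Add(r, Pow(r, -4))) (Function('u')(r) = Mul(Add(Pow(Pow(r, -1), 4), r), r) = Mul(Add(Pow(r, -4), r), r) = Mul(Add(r, Pow(r, -4)), r) = Mul(r, Add(r, Pow(r, -4))))
Pow(Add(48, Function('u')(Function('w')(-4, 6))), 2) = Pow(Add(48, Mul(Pow(1, -3), Add(1, Pow(1, 5)))), 2) = Pow(Add(48, Mul(1, Add(1, 1))), 2) = Pow(Add(48, Mul(1, 2)), 2) = Pow(Add(48, 2), 2) = Pow(50, 2) = 2500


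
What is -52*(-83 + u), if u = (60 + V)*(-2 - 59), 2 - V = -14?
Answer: 245388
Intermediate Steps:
V = 16 (V = 2 - 1*(-14) = 2 + 14 = 16)
u = -4636 (u = (60 + 16)*(-2 - 59) = 76*(-61) = -4636)
-52*(-83 + u) = -52*(-83 - 4636) = -52*(-4719) = 245388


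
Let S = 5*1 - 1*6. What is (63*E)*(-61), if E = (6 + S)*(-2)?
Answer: 38430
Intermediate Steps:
S = -1 (S = 5 - 6 = -1)
E = -10 (E = (6 - 1)*(-2) = 5*(-2) = -10)
(63*E)*(-61) = (63*(-10))*(-61) = -630*(-61) = 38430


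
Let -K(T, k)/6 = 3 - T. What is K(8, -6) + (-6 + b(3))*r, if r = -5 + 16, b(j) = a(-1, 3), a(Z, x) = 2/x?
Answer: -86/3 ≈ -28.667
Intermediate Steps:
b(j) = 2/3
r = 11
K(T, k) = -18 + 6*T (K(T, k) = -6*(3 - T) = -18 + 6*T)
K(8, -6) + (-6 + b(3))*r = (-18 + 6*8) + (-6 + 2/3)*11 = (-18 + 48) - 16/3*11 = 30 - 176/3 = -86/3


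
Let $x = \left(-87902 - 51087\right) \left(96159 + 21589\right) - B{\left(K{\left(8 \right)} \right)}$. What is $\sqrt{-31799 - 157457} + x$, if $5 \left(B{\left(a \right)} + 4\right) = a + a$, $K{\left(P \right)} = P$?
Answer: $- \frac{81828383856}{5} + 2 i \sqrt{47314} \approx -1.6366 \cdot 10^{10} + 435.04 i$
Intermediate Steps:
$B{\left(a \right)} = -4 + \frac{2 a}{5}$ ($B{\left(a \right)} = -4 + \frac{a + a}{5} = -4 + \frac{2 a}{5}$)
$x = - \frac{81828383856}{5}$ ($x = \left(-87902 - 51087\right) \left(96159 + 21589\right) - \left(-4 + \frac{2}{5} \cdot 8\right) = \left(-138989\right) 117748 - \left(-4 + \frac{16}{5}\right) = -16365676772 - - \frac{4}{5} = -16365676772 + \frac{4}{5} = - \frac{81828383856}{5} \approx -1.6366 \cdot 10^{10}$)
$\sqrt{-31799 - 157457} + x = \sqrt{-31799 - 157457} - \frac{81828383856}{5} = \sqrt{-189256} - \frac{81828383856}{5} = 2 i \sqrt{47314} - \frac{81828383856}{5} = - \frac{81828383856}{5} + 2 i \sqrt{47314}$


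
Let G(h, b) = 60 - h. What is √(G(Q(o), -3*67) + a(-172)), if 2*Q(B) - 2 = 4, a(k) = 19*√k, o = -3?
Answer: √(57 + 38*I*√43) ≈ 12.502 + 9.9654*I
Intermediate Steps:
Q(B) = 3 (Q(B) = 1 + (½)*4 = 1 + 2 = 3)
√(G(Q(o), -3*67) + a(-172)) = √((60 - 1*3) + 19*√(-172)) = √((60 - 3) + 19*(2*I*√43)) = √(57 + 38*I*√43)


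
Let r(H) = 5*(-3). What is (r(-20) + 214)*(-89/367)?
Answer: -17711/367 ≈ -48.259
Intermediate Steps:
r(H) = -15
(r(-20) + 214)*(-89/367) = (-15 + 214)*(-89/367) = 199*(-89*1/367) = 199*(-89/367) = -17711/367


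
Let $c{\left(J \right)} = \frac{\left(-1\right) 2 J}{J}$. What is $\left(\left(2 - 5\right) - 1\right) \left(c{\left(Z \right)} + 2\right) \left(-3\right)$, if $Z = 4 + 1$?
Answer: $0$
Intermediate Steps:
$Z = 5$
$c{\left(J \right)} = -2$ ($c{\left(J \right)} = \frac{\left(-2\right) J}{J} = -2$)
$\left(\left(2 - 5\right) - 1\right) \left(c{\left(Z \right)} + 2\right) \left(-3\right) = \left(\left(2 - 5\right) - 1\right) \left(-2 + 2\right) \left(-3\right) = \left(-3 - 1\right) 0 \left(-3\right) = \left(-4\right) 0 = 0$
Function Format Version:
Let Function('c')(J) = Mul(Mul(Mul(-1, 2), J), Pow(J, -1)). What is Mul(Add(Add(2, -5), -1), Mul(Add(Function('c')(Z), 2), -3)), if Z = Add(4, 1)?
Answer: 0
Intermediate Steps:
Z = 5
Function('c')(J) = -2 (Function('c')(J) = Mul(Mul(-2, J), Pow(J, -1)) = -2)
Mul(Add(Add(2, -5), -1), Mul(Add(Function('c')(Z), 2), -3)) = Mul(Add(Add(2, -5), -1), Mul(Add(-2, 2), -3)) = Mul(Add(-3, -1), Mul(0, -3)) = Mul(-4, 0) = 0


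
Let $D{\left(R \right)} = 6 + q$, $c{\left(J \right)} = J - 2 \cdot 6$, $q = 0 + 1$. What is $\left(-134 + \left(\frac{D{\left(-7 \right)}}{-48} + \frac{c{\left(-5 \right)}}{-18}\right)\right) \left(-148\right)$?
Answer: $\frac{709697}{36} \approx 19714.0$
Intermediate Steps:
$q = 1$
$c{\left(J \right)} = -12 + J$ ($c{\left(J \right)} = J - 12 = -12 + J$)
$D{\left(R \right)} = 7$ ($D{\left(R \right)} = 6 + 1 = 7$)
$\left(-134 + \left(\frac{D{\left(-7 \right)}}{-48} + \frac{c{\left(-5 \right)}}{-18}\right)\right) \left(-148\right) = \left(-134 + \left(\frac{7}{-48} + \frac{-12 - 5}{-18}\right)\right) \left(-148\right) = \left(-134 + \left(7 \left(- \frac{1}{48}\right) - - \frac{17}{18}\right)\right) \left(-148\right) = \left(-134 + \left(- \frac{7}{48} + \frac{17}{18}\right)\right) \left(-148\right) = \left(-134 + \frac{115}{144}\right) \left(-148\right) = \left(- \frac{19181}{144}\right) \left(-148\right) = \frac{709697}{36}$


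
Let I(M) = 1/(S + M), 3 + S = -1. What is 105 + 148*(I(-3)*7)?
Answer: -43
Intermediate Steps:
S = -4 (S = -3 - 1 = -4)
I(M) = 1/(-4 + M)
105 + 148*(I(-3)*7) = 105 + 148*(7/(-4 - 3)) = 105 + 148*(7/(-7)) = 105 + 148*(-1/7*7) = 105 + 148*(-1) = 105 - 148 = -43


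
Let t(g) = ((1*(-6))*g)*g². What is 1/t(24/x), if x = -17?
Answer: 4913/82944 ≈ 0.059233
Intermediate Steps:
t(g) = -6*g³ (t(g) = (-6*g)*g² = -6*g³)
1/t(24/x) = 1/(-6*(24/(-17))³) = 1/(-6*(24*(-1/17))³) = 1/(-6*(-24/17)³) = 1/(-6*(-13824/4913)) = 1/(82944/4913) = 4913/82944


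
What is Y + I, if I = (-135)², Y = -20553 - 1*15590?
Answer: -17918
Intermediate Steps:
Y = -36143 (Y = -20553 - 15590 = -36143)
I = 18225
Y + I = -36143 + 18225 = -17918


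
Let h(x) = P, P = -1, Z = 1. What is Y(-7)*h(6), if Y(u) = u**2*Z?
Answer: -49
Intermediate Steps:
h(x) = -1
Y(u) = u**2 (Y(u) = u**2*1 = u**2)
Y(-7)*h(6) = (-7)**2*(-1) = 49*(-1) = -49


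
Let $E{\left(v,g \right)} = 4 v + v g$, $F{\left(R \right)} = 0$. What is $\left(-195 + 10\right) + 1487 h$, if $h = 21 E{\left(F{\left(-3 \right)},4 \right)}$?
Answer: $-185$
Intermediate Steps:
$E{\left(v,g \right)} = 4 v + g v$
$h = 0$ ($h = 21 \cdot 0 \left(4 + 4\right) = 21 \cdot 0 \cdot 8 = 21 \cdot 0 = 0$)
$\left(-195 + 10\right) + 1487 h = \left(-195 + 10\right) + 1487 \cdot 0 = -185 + 0 = -185$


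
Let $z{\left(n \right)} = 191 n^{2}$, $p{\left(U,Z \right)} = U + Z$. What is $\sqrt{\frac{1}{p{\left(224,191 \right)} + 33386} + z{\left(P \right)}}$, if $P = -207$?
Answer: $\frac{2 \sqrt{2337615966331590}}{33801} \approx 2860.8$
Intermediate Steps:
$\sqrt{\frac{1}{p{\left(224,191 \right)} + 33386} + z{\left(P \right)}} = \sqrt{\frac{1}{\left(224 + 191\right) + 33386} + 191 \left(-207\right)^{2}} = \sqrt{\frac{1}{415 + 33386} + 191 \cdot 42849} = \sqrt{\frac{1}{33801} + 8184159} = \sqrt{\frac{276632758360}{33801}} = \frac{2 \sqrt{2337615966331590}}{33801}$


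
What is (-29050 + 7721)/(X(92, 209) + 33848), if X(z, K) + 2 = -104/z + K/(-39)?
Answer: -19132113/30354041 ≈ -0.63030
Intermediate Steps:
X(z, K) = -2 - 104/z - K/39 (X(z, K) = -2 + (-104/z + K/(-39)) = -2 + (-104/z + K*(-1/39)) = -2 + (-104/z - K/39) = -2 - 104/z - K/39)
(-29050 + 7721)/(X(92, 209) + 33848) = (-29050 + 7721)/((-2 - 104/92 - 1/39*209) + 33848) = -21329/((-2 - 104*1/92 - 209/39) + 33848) = -21329/((-2 - 26/23 - 209/39) + 33848) = -21329/(-7615/897 + 33848) = -21329/30354041/897 = -21329*897/30354041 = -19132113/30354041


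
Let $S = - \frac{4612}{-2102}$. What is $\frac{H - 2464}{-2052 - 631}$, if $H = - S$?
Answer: $\frac{2591970}{2819833} \approx 0.91919$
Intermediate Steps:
$S = \frac{2306}{1051}$ ($S = \left(-4612\right) \left(- \frac{1}{2102}\right) = \frac{2306}{1051} \approx 2.1941$)
$H = - \frac{2306}{1051}$ ($H = \left(-1\right) \frac{2306}{1051} = - \frac{2306}{1051} \approx -2.1941$)
$\frac{H - 2464}{-2052 - 631} = \frac{- \frac{2306}{1051} - 2464}{-2052 - 631} = - \frac{2591970}{1051 \left(-2683\right)} = \left(- \frac{2591970}{1051}\right) \left(- \frac{1}{2683}\right) = \frac{2591970}{2819833}$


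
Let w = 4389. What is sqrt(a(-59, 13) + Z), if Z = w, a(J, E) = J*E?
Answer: sqrt(3622) ≈ 60.183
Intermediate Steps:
a(J, E) = E*J
Z = 4389
sqrt(a(-59, 13) + Z) = sqrt(13*(-59) + 4389) = sqrt(-767 + 4389) = sqrt(3622)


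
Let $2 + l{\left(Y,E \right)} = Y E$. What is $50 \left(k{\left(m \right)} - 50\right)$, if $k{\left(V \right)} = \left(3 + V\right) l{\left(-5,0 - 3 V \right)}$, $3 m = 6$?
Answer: $4500$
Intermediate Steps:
$m = 2$ ($m = \frac{1}{3} \cdot 6 = 2$)
$l{\left(Y,E \right)} = -2 + E Y$ ($l{\left(Y,E \right)} = -2 + Y E = -2 + E Y$)
$k{\left(V \right)} = \left(-2 + 15 V\right) \left(3 + V\right)$ ($k{\left(V \right)} = \left(3 + V\right) \left(-2 + \left(0 - 3 V\right) \left(-5\right)\right) = \left(3 + V\right) \left(-2 + - 3 V \left(-5\right)\right) = \left(3 + V\right) \left(-2 + 15 V\right) = \left(-2 + 15 V\right) \left(3 + V\right)$)
$50 \left(k{\left(m \right)} - 50\right) = 50 \left(\left(-2 + 15 \cdot 2\right) \left(3 + 2\right) - 50\right) = 50 \left(\left(-2 + 30\right) 5 - 50\right) = 50 \left(28 \cdot 5 - 50\right) = 50 \left(140 - 50\right) = 50 \cdot 90 = 4500$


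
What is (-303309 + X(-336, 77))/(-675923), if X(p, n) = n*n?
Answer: 297380/675923 ≈ 0.43996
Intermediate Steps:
X(p, n) = n²
(-303309 + X(-336, 77))/(-675923) = (-303309 + 77²)/(-675923) = (-303309 + 5929)*(-1/675923) = -297380*(-1/675923) = 297380/675923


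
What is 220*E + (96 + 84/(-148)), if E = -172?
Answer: -1396549/37 ≈ -37745.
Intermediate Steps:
220*E + (96 + 84/(-148)) = 220*(-172) + (96 + 84/(-148)) = -37840 + (96 + 84*(-1/148)) = -37840 + (96 - 21/37) = -37840 + 3531/37 = -1396549/37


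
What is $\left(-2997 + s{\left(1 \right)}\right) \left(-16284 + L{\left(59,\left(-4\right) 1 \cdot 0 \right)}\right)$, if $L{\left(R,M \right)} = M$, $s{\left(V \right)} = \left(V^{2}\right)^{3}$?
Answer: $48786864$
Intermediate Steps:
$s{\left(V \right)} = V^{6}$
$\left(-2997 + s{\left(1 \right)}\right) \left(-16284 + L{\left(59,\left(-4\right) 1 \cdot 0 \right)}\right) = \left(-2997 + 1^{6}\right) \left(-16284 + \left(-4\right) 1 \cdot 0\right) = \left(-2997 + 1\right) \left(-16284 - 0\right) = - 2996 \left(-16284 + 0\right) = \left(-2996\right) \left(-16284\right) = 48786864$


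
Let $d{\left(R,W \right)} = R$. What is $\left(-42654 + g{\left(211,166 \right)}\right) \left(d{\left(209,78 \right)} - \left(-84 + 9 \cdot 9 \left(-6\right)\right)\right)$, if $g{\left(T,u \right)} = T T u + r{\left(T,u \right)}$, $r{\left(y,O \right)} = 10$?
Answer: $5723968918$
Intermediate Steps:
$g{\left(T,u \right)} = 10 + u T^{2}$ ($g{\left(T,u \right)} = T T u + 10 = T^{2} u + 10 = u T^{2} + 10 = 10 + u T^{2}$)
$\left(-42654 + g{\left(211,166 \right)}\right) \left(d{\left(209,78 \right)} - \left(-84 + 9 \cdot 9 \left(-6\right)\right)\right) = \left(-42654 + \left(10 + 166 \cdot 211^{2}\right)\right) \left(209 - \left(-84 + 9 \cdot 9 \left(-6\right)\right)\right) = \left(-42654 + \left(10 + 166 \cdot 44521\right)\right) \left(209 + \left(\left(-9\right) \left(-54\right) + 84\right)\right) = \left(-42654 + \left(10 + 7390486\right)\right) \left(209 + \left(486 + 84\right)\right) = \left(-42654 + 7390496\right) \left(209 + 570\right) = 7347842 \cdot 779 = 5723968918$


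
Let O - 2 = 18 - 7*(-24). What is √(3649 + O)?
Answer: √3837 ≈ 61.944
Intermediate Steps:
O = 188 (O = 2 + (18 - 7*(-24)) = 2 + (18 + 168) = 2 + 186 = 188)
√(3649 + O) = √(3649 + 188) = √3837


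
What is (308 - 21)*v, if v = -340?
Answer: -97580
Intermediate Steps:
(308 - 21)*v = (308 - 21)*(-340) = 287*(-340) = -97580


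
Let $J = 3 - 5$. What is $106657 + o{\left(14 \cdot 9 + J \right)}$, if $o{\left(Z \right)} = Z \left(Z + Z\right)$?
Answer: $137409$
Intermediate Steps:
$J = -2$
$o{\left(Z \right)} = 2 Z^{2}$ ($o{\left(Z \right)} = Z 2 Z = 2 Z^{2}$)
$106657 + o{\left(14 \cdot 9 + J \right)} = 106657 + 2 \left(14 \cdot 9 - 2\right)^{2} = 106657 + 2 \left(126 - 2\right)^{2} = 106657 + 2 \cdot 124^{2} = 106657 + 2 \cdot 15376 = 106657 + 30752 = 137409$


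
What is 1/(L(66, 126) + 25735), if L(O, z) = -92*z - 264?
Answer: 1/13879 ≈ 7.2051e-5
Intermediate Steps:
L(O, z) = -264 - 92*z
1/(L(66, 126) + 25735) = 1/((-264 - 92*126) + 25735) = 1/((-264 - 11592) + 25735) = 1/(-11856 + 25735) = 1/13879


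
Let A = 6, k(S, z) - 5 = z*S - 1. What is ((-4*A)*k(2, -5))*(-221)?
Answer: -31824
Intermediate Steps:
k(S, z) = 4 + S*z (k(S, z) = 5 + (z*S - 1) = 5 + (S*z - 1) = 5 + (-1 + S*z) = 4 + S*z)
((-4*A)*k(2, -5))*(-221) = ((-4*6)*(4 + 2*(-5)))*(-221) = -24*(4 - 10)*(-221) = -24*(-6)*(-221) = 144*(-221) = -31824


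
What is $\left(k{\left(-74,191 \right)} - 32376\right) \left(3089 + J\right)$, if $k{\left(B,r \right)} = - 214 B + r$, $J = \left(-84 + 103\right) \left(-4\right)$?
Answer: $-49259537$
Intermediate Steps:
$J = -76$ ($J = 19 \left(-4\right) = -76$)
$k{\left(B,r \right)} = r - 214 B$
$\left(k{\left(-74,191 \right)} - 32376\right) \left(3089 + J\right) = \left(\left(191 - -15836\right) - 32376\right) \left(3089 - 76\right) = \left(\left(191 + 15836\right) - 32376\right) 3013 = \left(16027 - 32376\right) 3013 = \left(-16349\right) 3013 = -49259537$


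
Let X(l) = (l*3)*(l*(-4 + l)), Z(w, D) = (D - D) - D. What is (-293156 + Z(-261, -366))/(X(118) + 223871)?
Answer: -292790/4985879 ≈ -0.058724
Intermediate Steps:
Z(w, D) = -D (Z(w, D) = 0 - D = -D)
X(l) = 3*l²*(-4 + l) (X(l) = (3*l)*(l*(-4 + l)) = 3*l²*(-4 + l))
(-293156 + Z(-261, -366))/(X(118) + 223871) = (-293156 - 1*(-366))/(3*118²*(-4 + 118) + 223871) = (-293156 + 366)/(3*13924*114 + 223871) = -292790/(4762008 + 223871) = -292790/4985879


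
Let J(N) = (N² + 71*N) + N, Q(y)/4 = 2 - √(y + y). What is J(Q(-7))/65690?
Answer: 208/32845 - 176*I*√14/32845 ≈ 0.0063328 - 0.02005*I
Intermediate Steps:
Q(y) = 8 - 4*√2*√y (Q(y) = 4*(2 - √(y + y)) = 4*(2 - √(2*y)) = 4*(2 - √2*√y) = 8 - 4*√2*√y)
J(N) = N² + 72*N
J(Q(-7))/65690 = ((8 - 4*√2*√(-7))*(72 + (8 - 4*√2*√(-7))))/65690 = ((8 - 4*√2*I*√7)*(72 + (8 - 4*√2*I*√7)))*(1/65690) = ((8 - 4*I*√14)*(72 + (8 - 4*I*√14)))*(1/65690) = ((8 - 4*I*√14)*(80 - 4*I*√14))*(1/65690) = (8 - 4*I*√14)*(80 - 4*I*√14)/65690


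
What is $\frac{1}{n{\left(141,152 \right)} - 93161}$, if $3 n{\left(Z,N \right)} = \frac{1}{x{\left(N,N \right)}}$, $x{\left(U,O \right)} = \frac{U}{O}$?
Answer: $- \frac{3}{279482} \approx -1.0734 \cdot 10^{-5}$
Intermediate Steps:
$n{\left(Z,N \right)} = \frac{1}{3}$ ($n{\left(Z,N \right)} = \frac{1}{3 \frac{N}{N}} = \frac{1}{3 \cdot 1} = \frac{1}{3} \cdot 1 = \frac{1}{3}$)
$\frac{1}{n{\left(141,152 \right)} - 93161} = \frac{1}{\frac{1}{3} - 93161} = \frac{1}{- \frac{279482}{3}} = - \frac{3}{279482}$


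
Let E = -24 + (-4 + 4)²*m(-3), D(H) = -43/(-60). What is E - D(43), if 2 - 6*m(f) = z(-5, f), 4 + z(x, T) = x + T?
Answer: -1483/60 ≈ -24.717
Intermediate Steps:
z(x, T) = -4 + T + x (z(x, T) = -4 + (x + T) = -4 + (T + x) = -4 + T + x)
D(H) = 43/60 (D(H) = -43*(-1/60) = 43/60)
m(f) = 11/6 - f/6 (m(f) = ⅓ - (-4 + f - 5)/6 = ⅓ - (-9 + f)/6 = ⅓ + (3/2 - f/6) = 11/6 - f/6)
E = -24 (E = -24 + (-4 + 4)²*(11/6 - ⅙*(-3)) = -24 + 0²*(11/6 + ½) = -24 + 0*(7/3) = -24 + 0 = -24)
E - D(43) = -24 - 1*43/60 = -24 - 43/60 = -1483/60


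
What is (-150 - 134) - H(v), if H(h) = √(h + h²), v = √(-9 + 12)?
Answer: -284 - 3^(¼)*√(1 + √3) ≈ -286.18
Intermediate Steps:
v = √3 ≈ 1.7320
(-150 - 134) - H(v) = (-150 - 134) - √(√3*(1 + √3)) = -284 - 3^(¼)*√(1 + √3)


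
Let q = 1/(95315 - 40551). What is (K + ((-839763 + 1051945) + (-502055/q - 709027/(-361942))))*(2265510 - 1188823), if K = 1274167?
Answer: -10713994796243091177785/361942 ≈ -2.9601e+16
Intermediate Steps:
q = 1/54764 ≈ 1.8260e-5
(K + ((-839763 + 1051945) + (-502055/q - 709027/(-361942))))*(2265510 - 1188823) = (1274167 + ((-839763 + 1051945) + (-502055/1/54764 - 709027/(-361942))))*(2265510 - 1188823) = (1274167 + (212182 + (-502055*54764 - 709027*(-1/361942))))*1076687 = (1274167 + (212182 + (-27494540020 + 709027/361942)))*1076687 = (1274167 + (212182 - 9951428803209813/361942))*1076687 = (1274167 - 9951352005632369/361942)*1076687 = -9950890831080055/361942*1076687 = -10713994796243091177785/361942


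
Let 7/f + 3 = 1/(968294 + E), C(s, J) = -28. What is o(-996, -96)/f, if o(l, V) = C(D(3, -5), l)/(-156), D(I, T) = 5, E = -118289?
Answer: -2550014/33150195 ≈ -0.076923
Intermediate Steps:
o(l, V) = 7/39 (o(l, V) = -28/(-156) = -28*(-1/156) = 7/39)
f = -5950035/2550014 (f = 7/(-3 + 1/(968294 - 118289)) = 7/(-3 + 1/850005) = 7/(-2550014/850005) = 7*(-850005/2550014) = -5950035/2550014 ≈ -2.3333)
o(-996, -96)/f = 7/(39*(-5950035/2550014)) = (7/39)*(-2550014/5950035) = -2550014/33150195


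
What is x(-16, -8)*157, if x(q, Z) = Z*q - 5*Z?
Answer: 26376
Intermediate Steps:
x(q, Z) = -5*Z + Z*q
x(-16, -8)*157 = -8*(-5 - 16)*157 = -8*(-21)*157 = 168*157 = 26376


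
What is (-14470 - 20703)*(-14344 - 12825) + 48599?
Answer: 955663836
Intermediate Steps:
(-14470 - 20703)*(-14344 - 12825) + 48599 = -35173*(-27169) + 48599 = 955615237 + 48599 = 955663836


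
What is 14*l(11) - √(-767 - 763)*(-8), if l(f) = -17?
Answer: -238 + 24*I*√170 ≈ -238.0 + 312.92*I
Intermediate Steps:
14*l(11) - √(-767 - 763)*(-8) = 14*(-17) - √(-767 - 763)*(-8) = -238 - √(-1530)*(-8) = -238 - 3*I*√170*(-8) = -238 - (-24)*I*√170 = -238 + 24*I*√170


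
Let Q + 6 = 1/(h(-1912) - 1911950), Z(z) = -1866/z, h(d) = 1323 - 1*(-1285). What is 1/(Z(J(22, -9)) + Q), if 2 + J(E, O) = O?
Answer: 21002762/3436815589 ≈ 0.0061111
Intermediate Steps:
h(d) = 2608 (h(d) = 1323 + 1285 = 2608)
J(E, O) = -2 + O
Q = -11456053/1909342 (Q = -6 + 1/(2608 - 1911950) = -6 + 1/(-1909342) = -6 - 1/1909342 = -11456053/1909342 ≈ -6.0000)
1/(Z(J(22, -9)) + Q) = 1/(-1866/(-2 - 9) - 11456053/1909342) = 1/(-1866/(-11) - 11456053/1909342) = 1/(-1866*(-1/11) - 11456053/1909342) = 1/(1866/11 - 11456053/1909342) = 1/(3436815589/21002762) = 21002762/3436815589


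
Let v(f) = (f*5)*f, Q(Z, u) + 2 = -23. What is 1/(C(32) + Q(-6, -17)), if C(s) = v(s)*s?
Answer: 1/163815 ≈ 6.1044e-6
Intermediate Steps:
Q(Z, u) = -25 (Q(Z, u) = -2 - 23 = -25)
v(f) = 5*f² (v(f) = (5*f)*f = 5*f²)
C(s) = 5*s³ (C(s) = (5*s²)*s = 5*s³)
1/(C(32) + Q(-6, -17)) = 1/(5*32³ - 25) = 1/(5*32768 - 25) = 1/(163840 - 25) = 1/163815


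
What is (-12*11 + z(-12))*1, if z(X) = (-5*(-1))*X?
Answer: -192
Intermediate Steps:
z(X) = 5*X
(-12*11 + z(-12))*1 = (-12*11 + 5*(-12))*1 = (-132 - 60)*1 = -192*1 = -192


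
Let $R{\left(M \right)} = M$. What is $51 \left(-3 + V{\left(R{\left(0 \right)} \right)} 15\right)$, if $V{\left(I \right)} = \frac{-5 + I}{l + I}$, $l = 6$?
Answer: $- \frac{1581}{2} \approx -790.5$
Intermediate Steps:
$V{\left(I \right)} = \frac{-5 + I}{6 + I}$
$51 \left(-3 + V{\left(R{\left(0 \right)} \right)} 15\right) = 51 \left(-3 + \frac{-5 + 0}{6 + 0} \cdot 15\right) = 51 \left(-3 + \frac{1}{6} \left(-5\right) 15\right) = 51 \left(-3 - \frac{25}{2}\right) = 51 \left(- \frac{31}{2}\right) = - \frac{1581}{2}$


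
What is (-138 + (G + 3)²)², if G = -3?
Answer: 19044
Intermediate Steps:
(-138 + (G + 3)²)² = (-138 + (-3 + 3)²)² = (-138 + 0²)² = (-138 + 0)² = (-138)² = 19044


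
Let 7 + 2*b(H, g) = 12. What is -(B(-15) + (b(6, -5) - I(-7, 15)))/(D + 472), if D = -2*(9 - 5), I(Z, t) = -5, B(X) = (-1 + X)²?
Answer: -527/928 ≈ -0.56789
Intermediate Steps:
b(H, g) = 5/2 (b(H, g) = -7/2 + (½)*12 = -7/2 + 6 = 5/2)
D = -8 (D = -2*4 = -8)
-(B(-15) + (b(6, -5) - I(-7, 15)))/(D + 472) = -((-1 - 15)² + (5/2 - 1*(-5)))/(-8 + 472) = -((-16)² + (5/2 + 5))/464 = -(256 + 15/2)/464 = -527/(2*464) = -1*527/928 = -527/928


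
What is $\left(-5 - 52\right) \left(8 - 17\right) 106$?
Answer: $54378$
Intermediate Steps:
$\left(-5 - 52\right) \left(8 - 17\right) 106 = \left(-57\right) \left(-9\right) 106 = 513 \cdot 106 = 54378$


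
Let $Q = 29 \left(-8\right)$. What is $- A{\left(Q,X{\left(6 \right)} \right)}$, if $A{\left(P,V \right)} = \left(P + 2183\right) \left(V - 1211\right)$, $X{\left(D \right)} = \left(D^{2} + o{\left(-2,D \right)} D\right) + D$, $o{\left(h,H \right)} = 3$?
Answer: $2245601$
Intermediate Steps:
$Q = -232$
$X{\left(D \right)} = D^{2} + 4 D$ ($X{\left(D \right)} = \left(D^{2} + 3 D\right) + D = D^{2} + 4 D$)
$A{\left(P,V \right)} = \left(-1211 + V\right) \left(2183 + P\right)$ ($A{\left(P,V \right)} = \left(2183 + P\right) \left(-1211 + V\right) = \left(-1211 + V\right) \left(2183 + P\right)$)
$- A{\left(Q,X{\left(6 \right)} \right)} = - (-2643613 - -280952 + 2183 \cdot 6 \left(4 + 6\right) - 232 \cdot 6 \left(4 + 6\right)) = - (-2643613 + 280952 + 2183 \cdot 6 \cdot 10 - 232 \cdot 6 \cdot 10) = - (-2643613 + 280952 + 2183 \cdot 60 - 13920) = - (-2643613 + 280952 + 130980 - 13920) = \left(-1\right) \left(-2245601\right) = 2245601$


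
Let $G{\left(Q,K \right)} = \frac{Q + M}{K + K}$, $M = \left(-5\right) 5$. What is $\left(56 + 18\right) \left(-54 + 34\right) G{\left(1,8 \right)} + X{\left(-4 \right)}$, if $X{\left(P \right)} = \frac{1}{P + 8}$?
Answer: $\frac{8881}{4} \approx 2220.3$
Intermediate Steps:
$M = -25$
$X{\left(P \right)} = \frac{1}{8 + P}$
$G{\left(Q,K \right)} = \frac{-25 + Q}{2 K}$ ($G{\left(Q,K \right)} = \frac{Q - 25}{K + K} = \frac{-25 + Q}{2 K}$)
$\left(56 + 18\right) \left(-54 + 34\right) G{\left(1,8 \right)} + X{\left(-4 \right)} = \left(56 + 18\right) \left(-54 + 34\right) \frac{-25 + 1}{2 \cdot 8} + \frac{1}{8 - 4} = 74 \left(-20\right) \frac{1}{2} \cdot \frac{1}{8} \left(-24\right) + \frac{1}{4} = \left(-1480\right) \left(- \frac{3}{2}\right) + \frac{1}{4} = 2220 + \frac{1}{4} = \frac{8881}{4}$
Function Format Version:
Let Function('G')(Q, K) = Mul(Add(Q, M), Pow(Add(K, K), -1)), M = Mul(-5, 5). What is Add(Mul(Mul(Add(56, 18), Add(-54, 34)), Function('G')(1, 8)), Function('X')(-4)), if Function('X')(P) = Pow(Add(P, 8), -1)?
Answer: Rational(8881, 4) ≈ 2220.3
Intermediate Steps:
M = -25
Function('X')(P) = Pow(Add(8, P), -1)
Function('G')(Q, K) = Mul(Rational(1, 2), Pow(K, -1), Add(-25, Q)) (Function('G')(Q, K) = Mul(Add(Q, -25), Pow(Add(K, K), -1)) = Mul(Add(-25, Q), Pow(Mul(2, K), -1)) = Mul(Add(-25, Q), Mul(Rational(1, 2), Pow(K, -1))) = Mul(Rational(1, 2), Pow(K, -1), Add(-25, Q)))
Add(Mul(Mul(Add(56, 18), Add(-54, 34)), Function('G')(1, 8)), Function('X')(-4)) = Add(Mul(Mul(Add(56, 18), Add(-54, 34)), Mul(Rational(1, 2), Pow(8, -1), Add(-25, 1))), Pow(Add(8, -4), -1)) = Add(Mul(Mul(74, -20), Mul(Rational(1, 2), Rational(1, 8), -24)), Pow(4, -1)) = Add(Mul(-1480, Rational(-3, 2)), Rational(1, 4)) = Add(2220, Rational(1, 4)) = Rational(8881, 4)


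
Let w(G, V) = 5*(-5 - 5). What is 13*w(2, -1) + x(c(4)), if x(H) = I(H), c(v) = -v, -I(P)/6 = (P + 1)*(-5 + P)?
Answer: -812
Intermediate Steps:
w(G, V) = -50 (w(G, V) = 5*(-10) = -50)
I(P) = -6*(1 + P)*(-5 + P) (I(P) = -6*(P + 1)*(-5 + P) = -6*(1 + P)*(-5 + P))
x(H) = 30 - 6*H² + 24*H
13*w(2, -1) + x(c(4)) = 13*(-50) + (30 - 6*(-1*4)² + 24*(-1*4)) = -650 + (30 - 6*(-4)² + 24*(-4)) = -650 + (30 - 6*16 - 96) = -650 + (30 - 96 - 96) = -650 - 162 = -812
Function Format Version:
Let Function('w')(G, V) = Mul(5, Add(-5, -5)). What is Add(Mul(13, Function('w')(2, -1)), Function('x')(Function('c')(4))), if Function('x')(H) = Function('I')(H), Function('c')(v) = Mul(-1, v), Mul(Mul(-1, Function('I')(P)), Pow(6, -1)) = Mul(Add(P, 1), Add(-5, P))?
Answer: -812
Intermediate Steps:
Function('w')(G, V) = -50 (Function('w')(G, V) = Mul(5, -10) = -50)
Function('I')(P) = Mul(-6, Add(1, P), Add(-5, P)) (Function('I')(P) = Mul(-6, Mul(Add(P, 1), Add(-5, P))) = Mul(-6, Mul(Add(1, P), Add(-5, P))) = Mul(-6, Add(1, P), Add(-5, P)))
Function('x')(H) = Add(30, Mul(-6, Pow(H, 2)), Mul(24, H))
Add(Mul(13, Function('w')(2, -1)), Function('x')(Function('c')(4))) = Add(Mul(13, -50), Add(30, Mul(-6, Pow(Mul(-1, 4), 2)), Mul(24, Mul(-1, 4)))) = Add(-650, Add(30, Mul(-6, Pow(-4, 2)), Mul(24, -4))) = Add(-650, Add(30, Mul(-6, 16), -96)) = Add(-650, Add(30, -96, -96)) = Add(-650, -162) = -812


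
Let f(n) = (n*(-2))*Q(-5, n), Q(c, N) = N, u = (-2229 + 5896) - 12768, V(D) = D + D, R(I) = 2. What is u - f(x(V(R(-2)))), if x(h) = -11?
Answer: -8859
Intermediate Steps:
V(D) = 2*D
u = -9101 (u = 3667 - 12768 = -9101)
f(n) = -2*n² (f(n) = (n*(-2))*n = (-2*n)*n = -2*n²)
u - f(x(V(R(-2)))) = -9101 - (-2)*(-11)² = -9101 - (-2)*121 = -9101 - 1*(-242) = -9101 + 242 = -8859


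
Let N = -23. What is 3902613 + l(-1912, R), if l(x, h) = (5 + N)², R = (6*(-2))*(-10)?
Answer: 3902937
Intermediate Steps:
R = 120 (R = -12*(-10) = 120)
l(x, h) = 324 (l(x, h) = (5 - 23)² = (-18)² = 324)
3902613 + l(-1912, R) = 3902613 + 324 = 3902937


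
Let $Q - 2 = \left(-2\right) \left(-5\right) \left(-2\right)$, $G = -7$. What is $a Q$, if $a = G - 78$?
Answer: $1530$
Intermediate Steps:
$a = -85$ ($a = -7 - 78 = -85$)
$Q = -18$ ($Q = 2 + \left(-2\right) \left(-5\right) \left(-2\right) = 2 + 10 \left(-2\right) = 2 - 20 = -18$)
$a Q = \left(-85\right) \left(-18\right) = 1530$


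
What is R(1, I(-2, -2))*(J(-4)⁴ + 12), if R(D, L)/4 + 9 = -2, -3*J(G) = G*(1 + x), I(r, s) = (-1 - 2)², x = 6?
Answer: -27087632/81 ≈ -3.3442e+5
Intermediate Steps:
I(r, s) = 9 (I(r, s) = (-3)² = 9)
J(G) = -7*G/3 (J(G) = -G*(1 + 6)/3 = -G*7/3 = -7*G/3)
R(D, L) = -44 (R(D, L) = -36 + 4*(-2) = -36 - 8 = -44)
R(1, I(-2, -2))*(J(-4)⁴ + 12) = -44*((-7/3*(-4))⁴ + 12) = -44*((28/3)⁴ + 12) = -44*(614656/81 + 12) = -44*615628/81 = -27087632/81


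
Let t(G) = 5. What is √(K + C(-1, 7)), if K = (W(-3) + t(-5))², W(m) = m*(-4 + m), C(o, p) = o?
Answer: 15*√3 ≈ 25.981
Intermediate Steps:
K = 676 (K = (-3*(-4 - 3) + 5)² = (-3*(-7) + 5)² = (21 + 5)² = 26² = 676)
√(K + C(-1, 7)) = √(676 - 1) = √675 = 15*√3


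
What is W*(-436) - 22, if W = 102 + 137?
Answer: -104226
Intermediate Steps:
W = 239
W*(-436) - 22 = 239*(-436) - 22 = -104204 - 22 = -104226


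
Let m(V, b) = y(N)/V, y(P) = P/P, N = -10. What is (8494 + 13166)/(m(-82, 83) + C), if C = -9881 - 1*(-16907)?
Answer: 1776120/576131 ≈ 3.0828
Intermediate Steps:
C = 7026 (C = -9881 + 16907 = 7026)
y(P) = 1
m(V, b) = 1/V
(8494 + 13166)/(m(-82, 83) + C) = (8494 + 13166)/(1/(-82) + 7026) = 21660/(-1/82 + 7026) = 21660/(576131/82) = 21660*(82/576131) = 1776120/576131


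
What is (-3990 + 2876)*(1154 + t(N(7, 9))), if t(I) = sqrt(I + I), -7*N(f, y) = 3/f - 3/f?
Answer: -1285556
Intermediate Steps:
N(f, y) = 0 (N(f, y) = -(3/f - 3/f)/7 = -1/7*0 = 0)
t(I) = sqrt(2)*sqrt(I) (t(I) = sqrt(2*I) = sqrt(2)*sqrt(I))
(-3990 + 2876)*(1154 + t(N(7, 9))) = (-3990 + 2876)*(1154 + sqrt(2)*sqrt(0)) = -1114*(1154 + sqrt(2)*0) = -1114*(1154 + 0) = -1114*1154 = -1285556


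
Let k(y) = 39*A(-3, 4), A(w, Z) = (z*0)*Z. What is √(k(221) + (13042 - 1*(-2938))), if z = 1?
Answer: 2*√3995 ≈ 126.41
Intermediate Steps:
A(w, Z) = 0 (A(w, Z) = (1*0)*Z = 0*Z = 0)
k(y) = 0 (k(y) = 39*0 = 0)
√(k(221) + (13042 - 1*(-2938))) = √(0 + (13042 - 1*(-2938))) = √(0 + (13042 + 2938)) = √(0 + 15980) = √15980 = 2*√3995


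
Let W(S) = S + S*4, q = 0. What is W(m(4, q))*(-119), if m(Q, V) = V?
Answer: 0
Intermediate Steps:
W(S) = 5*S (W(S) = S + 4*S = 5*S)
W(m(4, q))*(-119) = (5*0)*(-119) = 0*(-119) = 0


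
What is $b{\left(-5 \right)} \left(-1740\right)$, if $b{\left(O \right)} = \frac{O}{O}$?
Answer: $-1740$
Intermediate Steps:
$b{\left(O \right)} = 1$
$b{\left(-5 \right)} \left(-1740\right) = 1 \left(-1740\right) = -1740$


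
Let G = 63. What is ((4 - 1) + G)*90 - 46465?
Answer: -40525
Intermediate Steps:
((4 - 1) + G)*90 - 46465 = ((4 - 1) + 63)*90 - 46465 = (3 + 63)*90 - 46465 = 66*90 - 46465 = 5940 - 46465 = -40525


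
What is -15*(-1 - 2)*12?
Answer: 540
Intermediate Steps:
-15*(-1 - 2)*12 = -(-45)*12 = -15*(-36) = 540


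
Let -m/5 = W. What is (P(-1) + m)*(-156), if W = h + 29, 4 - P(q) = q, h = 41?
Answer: 53820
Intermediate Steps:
P(q) = 4 - q
W = 70 (W = 41 + 29 = 70)
m = -350 (m = -5*70 = -350)
(P(-1) + m)*(-156) = ((4 - 1*(-1)) - 350)*(-156) = ((4 + 1) - 350)*(-156) = (5 - 350)*(-156) = -345*(-156) = 53820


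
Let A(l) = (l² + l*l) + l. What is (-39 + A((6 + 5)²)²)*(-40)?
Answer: -34581454800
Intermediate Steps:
A(l) = l + 2*l² (A(l) = (l² + l²) + l = 2*l² + l = l + 2*l²)
(-39 + A((6 + 5)²)²)*(-40) = (-39 + ((6 + 5)²*(1 + 2*(6 + 5)²))²)*(-40) = (-39 + (11²*(1 + 2*11²))²)*(-40) = (-39 + (121*(1 + 2*121))²)*(-40) = (-39 + (121*(1 + 242))²)*(-40) = (-39 + (121*243)²)*(-40) = (-39 + 29403²)*(-40) = (-39 + 864536409)*(-40) = 864536370*(-40) = -34581454800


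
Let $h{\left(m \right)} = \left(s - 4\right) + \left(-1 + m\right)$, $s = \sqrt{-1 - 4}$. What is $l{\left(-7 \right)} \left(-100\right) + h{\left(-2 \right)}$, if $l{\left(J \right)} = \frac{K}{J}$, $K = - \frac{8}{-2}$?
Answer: $\frac{351}{7} + i \sqrt{5} \approx 50.143 + 2.2361 i$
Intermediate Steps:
$K = 4$ ($K = \left(-8\right) \left(- \frac{1}{2}\right) = 4$)
$l{\left(J \right)} = \frac{4}{J}$
$s = i \sqrt{5}$ ($s = \sqrt{-5} = i \sqrt{5} \approx 2.2361 i$)
$h{\left(m \right)} = -5 + m + i \sqrt{5}$ ($h{\left(m \right)} = \left(i \sqrt{5} - 4\right) + \left(-1 + m\right) = \left(-4 + i \sqrt{5}\right) + \left(-1 + m\right) = -5 + m + i \sqrt{5}$)
$l{\left(-7 \right)} \left(-100\right) + h{\left(-2 \right)} = \frac{4}{-7} \left(-100\right) - \left(7 - i \sqrt{5}\right) = 4 \left(- \frac{1}{7}\right) \left(-100\right) - \left(7 - i \sqrt{5}\right) = \left(- \frac{4}{7}\right) \left(-100\right) - \left(7 - i \sqrt{5}\right) = \frac{400}{7} - \left(7 - i \sqrt{5}\right) = \frac{351}{7} + i \sqrt{5}$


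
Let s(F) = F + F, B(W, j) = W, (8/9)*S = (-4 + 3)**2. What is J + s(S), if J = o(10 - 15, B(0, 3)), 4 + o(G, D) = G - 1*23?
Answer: -119/4 ≈ -29.750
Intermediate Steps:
S = 9/8 (S = 9*(-4 + 3)**2/8 = (9/8)*(-1)**2 = (9/8)*1 = 9/8 ≈ 1.1250)
s(F) = 2*F
o(G, D) = -27 + G (o(G, D) = -4 + (G - 1*23) = -4 + (G - 23) = -4 + (-23 + G) = -27 + G)
J = -32 (J = -27 + (10 - 15) = -27 - 5 = -32)
J + s(S) = -32 + 2*(9/8) = -32 + 9/4 = -119/4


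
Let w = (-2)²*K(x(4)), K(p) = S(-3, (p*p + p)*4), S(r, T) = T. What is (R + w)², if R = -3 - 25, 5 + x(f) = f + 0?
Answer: 784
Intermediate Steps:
x(f) = -5 + f (x(f) = -5 + (f + 0) = -5 + f)
K(p) = 4*p + 4*p² (K(p) = (p*p + p)*4 = (p² + p)*4 = (p + p²)*4 = 4*p + 4*p²)
w = 0 (w = (-2)²*(4*(-5 + 4)*(1 + (-5 + 4))) = 4*(4*(-1)*(1 - 1)) = 4*(4*(-1)*0) = 4*0 = 0)
R = -28
(R + w)² = (-28 + 0)² = (-28)² = 784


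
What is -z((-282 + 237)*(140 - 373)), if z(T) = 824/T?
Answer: -824/10485 ≈ -0.078588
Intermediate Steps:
-z((-282 + 237)*(140 - 373)) = -824/((-282 + 237)*(140 - 373)) = -824/((-45*(-233))) = -824/10485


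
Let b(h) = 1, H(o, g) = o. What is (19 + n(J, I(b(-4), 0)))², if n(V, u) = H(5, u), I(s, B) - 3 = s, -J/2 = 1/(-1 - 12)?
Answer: 576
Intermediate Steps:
J = 2/13 (J = -2/(-1 - 12) = -2/(-13) = -2*(-1/13) = 2/13 ≈ 0.15385)
I(s, B) = 3 + s
n(V, u) = 5
(19 + n(J, I(b(-4), 0)))² = (19 + 5)² = 24² = 576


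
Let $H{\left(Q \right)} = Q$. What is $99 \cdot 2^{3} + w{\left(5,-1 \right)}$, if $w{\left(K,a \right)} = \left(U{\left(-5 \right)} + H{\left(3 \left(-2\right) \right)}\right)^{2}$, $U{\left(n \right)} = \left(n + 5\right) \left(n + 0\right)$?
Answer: $828$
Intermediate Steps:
$U{\left(n \right)} = n \left(5 + n\right)$ ($U{\left(n \right)} = \left(5 + n\right) n = n \left(5 + n\right)$)
$w{\left(K,a \right)} = 36$ ($w{\left(K,a \right)} = \left(- 5 \left(5 - 5\right) + 3 \left(-2\right)\right)^{2} = \left(\left(-5\right) 0 - 6\right)^{2} = \left(0 - 6\right)^{2} = \left(-6\right)^{2} = 36$)
$99 \cdot 2^{3} + w{\left(5,-1 \right)} = 99 \cdot 2^{3} + 36 = 99 \cdot 8 + 36 = 792 + 36 = 828$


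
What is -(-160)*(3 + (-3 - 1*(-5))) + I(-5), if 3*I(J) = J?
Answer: 2395/3 ≈ 798.33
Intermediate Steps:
I(J) = J/3
-(-160)*(3 + (-3 - 1*(-5))) + I(-5) = -(-160)*(3 + (-3 - 1*(-5))) + (⅓)*(-5) = -(-160)*(3 + (-3 + 5)) - 5/3 = -(-160)*(3 + 2) - 5/3 = -(-160)*5 - 5/3 = -32*(-25) - 5/3 = 800 - 5/3 = 2395/3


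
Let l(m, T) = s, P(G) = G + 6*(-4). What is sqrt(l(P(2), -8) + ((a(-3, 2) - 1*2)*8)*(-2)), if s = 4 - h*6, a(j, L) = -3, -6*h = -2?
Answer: sqrt(82) ≈ 9.0554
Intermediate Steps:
h = 1/3 (h = -1/6*(-2) = 1/3 ≈ 0.33333)
s = 2 (s = 4 - 6/3 = 4 - 1*2 = 4 - 2 = 2)
P(G) = -24 + G (P(G) = G - 24 = -24 + G)
l(m, T) = 2
sqrt(l(P(2), -8) + ((a(-3, 2) - 1*2)*8)*(-2)) = sqrt(2 + ((-3 - 1*2)*8)*(-2)) = sqrt(2 + ((-3 - 2)*8)*(-2)) = sqrt(2 - 5*8*(-2)) = sqrt(2 - 40*(-2)) = sqrt(2 + 80) = sqrt(82)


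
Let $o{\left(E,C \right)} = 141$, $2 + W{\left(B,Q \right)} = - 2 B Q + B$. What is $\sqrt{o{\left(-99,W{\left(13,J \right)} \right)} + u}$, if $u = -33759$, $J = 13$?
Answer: $i \sqrt{33618} \approx 183.35 i$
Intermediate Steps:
$W{\left(B,Q \right)} = -2 + B - 2 B Q$ ($W{\left(B,Q \right)} = -2 + \left(- 2 B Q + B\right) = -2 - \left(- B + 2 B Q\right) = -2 + B - 2 B Q$)
$\sqrt{o{\left(-99,W{\left(13,J \right)} \right)} + u} = \sqrt{141 - 33759} = \sqrt{-33618} = i \sqrt{33618}$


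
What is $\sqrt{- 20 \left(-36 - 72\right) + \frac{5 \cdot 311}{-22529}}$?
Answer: $\frac{\sqrt{1096285583965}}{22529} \approx 46.475$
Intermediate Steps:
$\sqrt{- 20 \left(-36 - 72\right) + \frac{5 \cdot 311}{-22529}} = \sqrt{- 20 \left(-36 - 72\right) + 1555 \left(- \frac{1}{22529}\right)} = \sqrt{\left(-20\right) \left(-108\right) - \frac{1555}{22529}} = \sqrt{2160 - \frac{1555}{22529}} = \sqrt{\frac{48661085}{22529}} = \frac{\sqrt{1096285583965}}{22529}$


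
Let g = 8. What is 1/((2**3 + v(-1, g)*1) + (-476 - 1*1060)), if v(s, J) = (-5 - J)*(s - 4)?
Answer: -1/1463 ≈ -0.00068353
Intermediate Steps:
v(s, J) = (-5 - J)*(-4 + s)
1/((2**3 + v(-1, g)*1) + (-476 - 1*1060)) = 1/((2**3 + (20 - 5*(-1) + 4*8 - 1*8*(-1))*1) + (-476 - 1*1060)) = 1/((8 + (20 + 5 + 32 + 8)*1) + (-476 - 1060)) = 1/((8 + 65*1) - 1536) = 1/((8 + 65) - 1536) = 1/(73 - 1536) = 1/(-1463) = -1/1463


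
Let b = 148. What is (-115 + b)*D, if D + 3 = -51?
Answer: -1782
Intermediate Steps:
D = -54 (D = -3 - 51 = -54)
(-115 + b)*D = (-115 + 148)*(-54) = 33*(-54) = -1782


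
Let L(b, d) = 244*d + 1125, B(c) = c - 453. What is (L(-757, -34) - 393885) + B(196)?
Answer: -401313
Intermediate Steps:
B(c) = -453 + c
L(b, d) = 1125 + 244*d
(L(-757, -34) - 393885) + B(196) = ((1125 + 244*(-34)) - 393885) + (-453 + 196) = ((1125 - 8296) - 393885) - 257 = (-7171 - 393885) - 257 = -401056 - 257 = -401313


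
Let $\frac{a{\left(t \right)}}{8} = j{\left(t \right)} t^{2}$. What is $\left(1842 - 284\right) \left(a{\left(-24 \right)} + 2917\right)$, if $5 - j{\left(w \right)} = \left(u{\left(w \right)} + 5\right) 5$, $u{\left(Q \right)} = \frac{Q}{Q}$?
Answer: $-174936914$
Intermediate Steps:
$u{\left(Q \right)} = 1$
$j{\left(w \right)} = -25$ ($j{\left(w \right)} = 5 - \left(1 + 5\right) 5 = 5 - 6 \cdot 5 = 5 - 30 = -25$)
$a{\left(t \right)} = - 200 t^{2}$ ($a{\left(t \right)} = 8 \left(- 25 t^{2}\right) = - 200 t^{2}$)
$\left(1842 - 284\right) \left(a{\left(-24 \right)} + 2917\right) = \left(1842 - 284\right) \left(- 200 \left(-24\right)^{2} + 2917\right) = 1558 \left(\left(-200\right) 576 + 2917\right) = 1558 \left(-115200 + 2917\right) = 1558 \left(-112283\right) = -174936914$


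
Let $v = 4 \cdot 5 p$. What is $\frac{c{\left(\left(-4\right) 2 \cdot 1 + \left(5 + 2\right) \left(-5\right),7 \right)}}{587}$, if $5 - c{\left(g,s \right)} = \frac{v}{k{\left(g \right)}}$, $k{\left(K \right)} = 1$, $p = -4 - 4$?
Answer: $\frac{165}{587} \approx 0.28109$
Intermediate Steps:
$p = -8$
$v = -160$ ($v = 4 \cdot 5 \left(-8\right) = 20 \left(-8\right) = -160$)
$c{\left(g,s \right)} = 165$ ($c{\left(g,s \right)} = 5 - - \frac{160}{1} = 5 - \left(-160\right) 1 = 5 - -160 = 5 + 160 = 165$)
$\frac{c{\left(\left(-4\right) 2 \cdot 1 + \left(5 + 2\right) \left(-5\right),7 \right)}}{587} = \frac{165}{587}$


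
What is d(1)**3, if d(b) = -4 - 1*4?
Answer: -512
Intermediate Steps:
d(b) = -8 (d(b) = -4 - 4 = -8)
d(1)**3 = (-8)**3 = -512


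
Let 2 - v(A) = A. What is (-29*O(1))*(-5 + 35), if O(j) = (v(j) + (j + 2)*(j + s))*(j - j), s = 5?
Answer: 0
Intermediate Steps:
v(A) = 2 - A
O(j) = 0 (O(j) = ((2 - j) + (j + 2)*(j + 5))*(j - j) = ((2 - j) + (2 + j)*(5 + j))*0 = (2 - j + (2 + j)*(5 + j))*0 = 0)
(-29*O(1))*(-5 + 35) = (-29*0)*(-5 + 35) = 0*30 = 0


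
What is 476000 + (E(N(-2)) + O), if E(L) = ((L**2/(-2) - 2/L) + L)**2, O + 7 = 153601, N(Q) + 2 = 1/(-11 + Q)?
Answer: 52435919589145/83283876 ≈ 6.2961e+5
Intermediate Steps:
N(Q) = -2 + 1/(-11 + Q)
O = 153594 (O = -7 + 153601 = 153594)
E(L) = (L - 2/L - L**2/2)**2 (E(L) = ((L**2*(-1/2) - 2/L) + L)**2 = ((-L**2/2 - 2/L) + L)**2 = ((-2/L - L**2/2) + L)**2 = (L - 2/L - L**2/2)**2)
476000 + (E(N(-2)) + O) = 476000 + ((4 + ((23 - 2*(-2))/(-11 - 2))**3 - 2*(23 - 2*(-2))**2/(-11 - 2)**2)**2/(4*((23 - 2*(-2))/(-11 - 2))**2) + 153594) = 476000 + ((4 + ((23 + 4)/(-13))**3 - 2*(23 + 4)**2/169)**2/(4*((23 + 4)/(-13))**2) + 153594) = 476000 + ((4 + (-1/13*27)**3 - 2*(-1/13*27)**2)**2/(4*(-1/13*27)**2) + 153594) = 476000 + ((4 + (-27/13)**3 - 2*(-27/13)**2)**2/(4*(-27/13)**2) + 153594) = 476000 + ((1/4)*(169/729)*(4 - 19683/2197 - 2*729/169)**2 + 153594) = 476000 + ((1/4)*(169/729)*(4 - 19683/2197 - 1458/169)**2 + 153594) = 476000 + ((1/4)*(169/729)*(-29849/2197)**2 + 153594) = 476000 + ((1/4)*(169/729)*(890962801/4826809) + 153594) = 476000 + (890962801/83283876 + 153594) = 476000 + 12792794613145/83283876 = 52435919589145/83283876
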